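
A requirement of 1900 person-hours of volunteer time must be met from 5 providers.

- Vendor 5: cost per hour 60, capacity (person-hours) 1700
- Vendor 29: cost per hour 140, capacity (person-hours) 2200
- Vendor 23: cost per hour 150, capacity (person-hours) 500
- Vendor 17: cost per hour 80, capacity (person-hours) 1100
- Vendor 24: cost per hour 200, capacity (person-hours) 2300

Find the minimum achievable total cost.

118000

Cheapest first:
Take 1700 from Vendor 5 at 60 ; need 200 more.
Vendor 17 at 80: take 200 of its 1100 ; requirement met.
Vendor 29, Vendor 23, Vendor 24: unused.
Cost = 1700×60 + 200×80 = 118000.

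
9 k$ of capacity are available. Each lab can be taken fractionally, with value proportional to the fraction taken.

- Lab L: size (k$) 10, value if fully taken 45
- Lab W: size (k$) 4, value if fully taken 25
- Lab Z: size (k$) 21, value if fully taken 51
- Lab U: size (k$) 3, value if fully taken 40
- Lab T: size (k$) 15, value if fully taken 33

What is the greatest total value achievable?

Rank by value-to-size ratio: Lab U 40/3≈13.3, Lab W 25/4≈6.25, Lab L 45/10≈4.5, Lab Z 51/21≈2.43, Lab T 33/15≈2.2.
Take all of Lab U (3 k$, value 40) → 6 k$ left.
All 4 k$ of Lab W fit (value 25) → 2 remain.
Fill the last 2 k$ with part of Lab L: 2/10 of it earns 9.
Total value = 74.

74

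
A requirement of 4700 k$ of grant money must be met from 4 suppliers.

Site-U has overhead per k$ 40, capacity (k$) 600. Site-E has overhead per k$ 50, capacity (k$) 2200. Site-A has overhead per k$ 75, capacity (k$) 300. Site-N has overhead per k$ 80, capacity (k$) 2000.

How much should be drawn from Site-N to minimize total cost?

1600

Fill from the cheapest supplier first.
Take 600 from Site-U at 40 — need 4100 more.
Site-E at 50: take all 2200 k$ — 1900 still needed.
Take 300 from Site-A at 75 — need 1600 more.
Site-N at 80: take 1600 of its 2000 — requirement met.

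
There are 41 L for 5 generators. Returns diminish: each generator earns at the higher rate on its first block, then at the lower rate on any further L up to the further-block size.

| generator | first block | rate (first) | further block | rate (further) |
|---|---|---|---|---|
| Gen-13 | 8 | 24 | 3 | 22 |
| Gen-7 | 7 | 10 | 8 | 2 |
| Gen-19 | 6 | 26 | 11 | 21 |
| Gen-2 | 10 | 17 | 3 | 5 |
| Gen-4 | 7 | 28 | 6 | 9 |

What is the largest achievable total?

Treat each block as its own option and order by rate: Gen-4/tier1 28 > Gen-19/tier1 26 > Gen-13/tier1 24 > Gen-13/tier2 22 > Gen-19/tier2 21 > Gen-2/tier1 17 > Gen-7/tier1 10 > Gen-4/tier2 9 > Gen-2/tier2 5 > Gen-7/tier2 2.
Gen-4 tier1 at 28: fill all 7 — 34 left.
Gen-19/tier1 (26): +6 — 28 left.
Gen-13 tier1 at 24: fill all 8 — 20 left.
Gen-13 tier2 at 22: fill all 3 — 17 left.
Fill Gen-19 tier2 block (11 at 21) — 6 left.
6 remain; put them into Gen-2 tier1 at 17.
Total = 28×7 + 26×6 + 24×8 + 22×3 + 21×11 + 17×6 = 943.

943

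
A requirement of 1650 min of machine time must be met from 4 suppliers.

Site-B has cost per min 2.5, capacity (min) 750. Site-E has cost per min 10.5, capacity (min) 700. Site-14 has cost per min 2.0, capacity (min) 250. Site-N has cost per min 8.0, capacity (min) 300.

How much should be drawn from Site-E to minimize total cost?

350

Fill from the cheapest supplier first.
Site-14 at 2.0: take all 250 min → 1400 still needed.
Take 750 from Site-B at 2.5 → need 650 more.
Take 300 from Site-N at 8.0 → need 350 more.
Site-E (10.5): take the remaining 350 → done.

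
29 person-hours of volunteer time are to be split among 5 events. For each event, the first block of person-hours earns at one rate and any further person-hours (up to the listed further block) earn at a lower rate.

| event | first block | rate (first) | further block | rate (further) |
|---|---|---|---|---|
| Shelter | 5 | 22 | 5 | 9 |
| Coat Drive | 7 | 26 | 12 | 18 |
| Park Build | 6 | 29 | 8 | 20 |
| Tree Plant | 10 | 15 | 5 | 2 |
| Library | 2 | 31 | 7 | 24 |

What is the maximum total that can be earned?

Treat each block as its own option and order by rate: Library/tier1 31 > Park Build/tier1 29 > Coat Drive/tier1 26 > Library/tier2 24 > Shelter/tier1 22 > Park Build/tier2 20 > Coat Drive/tier2 18 > Tree Plant/tier1 15 > Shelter/tier2 9 > Tree Plant/tier2 2.
Library/tier1 (31): +2 → 27 left.
Park Build/tier1 (29): +6 → 21 left.
Coat Drive tier1 at 26: fill all 7 → 14 left.
Fill Library tier2 block (7 at 24) → 7 left.
Shelter/tier1 (22): +5 → 2 left.
Park Build tier2 at 20: only 2 left, fill 2.
Total = 31×2 + 29×6 + 26×7 + 24×7 + 22×5 + 20×2 = 736.

736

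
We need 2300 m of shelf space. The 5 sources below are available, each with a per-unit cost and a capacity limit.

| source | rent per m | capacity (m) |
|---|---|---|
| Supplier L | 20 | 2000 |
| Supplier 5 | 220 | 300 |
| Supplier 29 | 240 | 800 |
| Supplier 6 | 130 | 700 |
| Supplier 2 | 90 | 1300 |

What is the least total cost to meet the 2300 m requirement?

67000

Fill from the cheapest source first.
Supplier L at 20: take all 2000 m ; 300 still needed.
Take 300 from Supplier 2 at 90 to finish.
Supplier 6, Supplier 5, Supplier 29: unused.
Cost = 2000×20 + 300×90 = 67000.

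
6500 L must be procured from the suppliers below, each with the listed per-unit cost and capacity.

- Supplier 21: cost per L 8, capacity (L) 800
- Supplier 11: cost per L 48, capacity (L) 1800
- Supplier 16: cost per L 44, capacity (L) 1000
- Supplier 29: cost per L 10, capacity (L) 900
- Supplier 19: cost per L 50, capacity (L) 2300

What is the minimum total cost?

245800

Fill from the cheapest supplier first.
Supplier 21 at 8: take all 800 L — 5700 still needed.
Supplier 29 at 10: take all 900 L — 4800 still needed.
Supplier 16 (44): use full 1000 — 3800 L to go.
Supplier 11 (48): use full 1800 — 2000 L to go.
Supplier 19 at 50: take 2000 of its 2300 — requirement met.
Cost = 800×8 + 900×10 + 1000×44 + 1800×48 + 2000×50 = 245800.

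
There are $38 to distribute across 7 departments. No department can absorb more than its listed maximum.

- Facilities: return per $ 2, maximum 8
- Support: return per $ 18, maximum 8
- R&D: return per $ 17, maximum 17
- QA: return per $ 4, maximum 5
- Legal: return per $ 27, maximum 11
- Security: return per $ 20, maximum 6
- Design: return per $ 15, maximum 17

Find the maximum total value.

782

Rank by return per $: Legal 27 > Security 20 > Support 18 > R&D 17 > Design 15 > QA 4 > Facilities 2.
Legal takes 11 to reach its cap of 11 — 27 left.
Security: +6 to 6 (cap) — 21 left.
Support: +8 to 8 (cap) — 13 left.
Only 13 left; R&D takes them to reach 13.
Total = 18×8 + 17×13 + 27×11 + 20×6 = 782.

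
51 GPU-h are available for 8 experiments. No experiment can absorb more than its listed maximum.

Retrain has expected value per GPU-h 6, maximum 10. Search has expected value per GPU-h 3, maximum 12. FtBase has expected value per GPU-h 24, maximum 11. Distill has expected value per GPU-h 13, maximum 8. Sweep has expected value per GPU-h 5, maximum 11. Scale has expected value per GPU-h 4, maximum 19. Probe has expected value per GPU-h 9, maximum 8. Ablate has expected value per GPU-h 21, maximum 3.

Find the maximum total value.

Order the experiments by expected value per GPU-h: FtBase 24 > Ablate 21 > Distill 13 > Probe 9 > Retrain 6 > Sweep 5 > Scale 4 > Search 3.
FtBase: +11 to 11 (cap) → 40 left.
Ablate takes 3 to reach its cap of 3 → 37 left.
Give Distill 8 to hit its cap of 8 → 29 left.
Probe: +8 to 8 (cap) → 21 left.
Give Retrain 10 to hit its cap of 10 → 11 left.
Sweep: +11 to 11 (cap) → 0 left.
Total = 6×10 + 24×11 + 13×8 + 5×11 + 9×8 + 21×3 = 618.

618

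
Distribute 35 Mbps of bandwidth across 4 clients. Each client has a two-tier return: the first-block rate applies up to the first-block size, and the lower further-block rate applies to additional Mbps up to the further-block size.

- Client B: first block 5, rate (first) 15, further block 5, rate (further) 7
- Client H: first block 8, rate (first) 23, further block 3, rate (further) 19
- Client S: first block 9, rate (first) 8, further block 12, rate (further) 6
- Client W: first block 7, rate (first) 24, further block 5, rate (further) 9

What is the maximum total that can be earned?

Rank every tier by rate: Client W/tier1 24 > Client H/tier1 23 > Client H/tier2 19 > Client B/tier1 15 > Client W/tier2 9 > Client S/tier1 8 > Client B/tier2 7 > Client S/tier2 6.
Client W tier1 at 24: fill all 7 ; 28 left.
Fill Client H tier1 block (8 at 23) ; 20 left.
Client H/tier2 (19): +3 ; 17 left.
Fill Client B tier1 block (5 at 15) ; 12 left.
Client W tier2 at 9: fill all 5 ; 7 left.
7 remain; put them into Client S tier1 at 8.
Total = 24×7 + 23×8 + 19×3 + 15×5 + 9×5 + 8×7 = 585.

585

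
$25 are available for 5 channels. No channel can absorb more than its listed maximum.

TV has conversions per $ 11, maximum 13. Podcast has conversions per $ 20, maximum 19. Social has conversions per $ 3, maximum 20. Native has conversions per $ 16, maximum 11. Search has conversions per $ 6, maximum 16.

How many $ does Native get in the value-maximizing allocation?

Order the channels by conversions per $: Podcast 20 > Native 16 > TV 11 > Search 6 > Social 3.
Podcast takes 19 to reach its cap of 19 — 6 left.
Native: +6 (room for 11) → 6. Pool exhausted.

6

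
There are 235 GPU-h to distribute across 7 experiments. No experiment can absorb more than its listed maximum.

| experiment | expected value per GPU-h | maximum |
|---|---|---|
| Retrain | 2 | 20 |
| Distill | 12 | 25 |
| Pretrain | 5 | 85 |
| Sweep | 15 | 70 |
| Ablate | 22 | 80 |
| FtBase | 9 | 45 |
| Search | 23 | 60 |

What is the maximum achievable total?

Rank by expected value per GPU-h: Search 23 > Ablate 22 > Sweep 15 > Distill 12 > FtBase 9 > Pretrain 5 > Retrain 2.
Give Search 60 to hit its cap of 60 → 175 left.
Ablate takes 80 to reach its cap of 80 → 95 left.
Sweep: +70 to 70 (cap) → 25 left.
Give Distill 25 to hit its cap of 25 → 0 left.
Total = 12×25 + 15×70 + 22×80 + 23×60 = 4490.

4490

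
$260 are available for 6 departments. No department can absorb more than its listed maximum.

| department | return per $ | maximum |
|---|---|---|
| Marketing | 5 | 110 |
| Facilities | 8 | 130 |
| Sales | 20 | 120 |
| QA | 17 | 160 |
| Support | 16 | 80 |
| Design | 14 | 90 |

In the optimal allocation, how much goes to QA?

Order the departments by return per $: Sales 20 > QA 17 > Support 16 > Design 14 > Facilities 8 > Marketing 5.
Sales takes 120 to reach its cap of 120 ; 140 left.
QA: +140 (room for 160) → 140. Pool exhausted.

140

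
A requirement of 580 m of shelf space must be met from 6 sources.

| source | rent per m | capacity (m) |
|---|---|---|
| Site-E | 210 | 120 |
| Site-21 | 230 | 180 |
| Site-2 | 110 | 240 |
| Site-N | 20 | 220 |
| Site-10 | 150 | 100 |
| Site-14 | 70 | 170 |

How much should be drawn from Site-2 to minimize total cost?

Fill from the cheapest source first.
Take 220 from Site-N at 20 — need 360 more.
Take 170 from Site-14 at 70 — need 190 more.
Site-2 at 110: take 190 of its 240 — requirement met.
Site-10, Site-E, Site-21: unused.

190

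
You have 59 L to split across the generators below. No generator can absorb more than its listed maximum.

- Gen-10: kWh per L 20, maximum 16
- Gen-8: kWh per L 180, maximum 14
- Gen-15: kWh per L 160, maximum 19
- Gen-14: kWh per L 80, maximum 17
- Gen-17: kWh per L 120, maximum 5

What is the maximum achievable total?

Highest kWh per L first: Gen-8 180 > Gen-15 160 > Gen-17 120 > Gen-14 80 > Gen-10 20.
Give Gen-8 14 to hit its cap of 14 → 45 left.
Gen-15 takes 19 to reach its cap of 19 → 26 left.
Gen-17 takes 5 to reach its cap of 5 → 21 left.
Gen-14 takes 17 to reach its cap of 17 → 4 left.
Only 4 left; Gen-10 takes them to reach 4.
Total = 20×4 + 180×14 + 160×19 + 80×17 + 120×5 = 7600.

7600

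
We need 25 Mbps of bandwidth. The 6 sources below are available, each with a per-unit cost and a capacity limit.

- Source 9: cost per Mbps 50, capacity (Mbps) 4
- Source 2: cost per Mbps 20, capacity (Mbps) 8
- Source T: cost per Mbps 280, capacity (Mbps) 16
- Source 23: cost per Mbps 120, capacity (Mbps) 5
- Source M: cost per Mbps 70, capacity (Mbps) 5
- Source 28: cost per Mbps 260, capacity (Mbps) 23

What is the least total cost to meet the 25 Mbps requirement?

Fill from the cheapest source first.
Source 2 (20): use full 8 ; 17 Mbps to go.
Source 9 (50): use full 4 ; 13 Mbps to go.
Take 5 from Source M at 70 ; need 8 more.
Source 23 at 120: take all 5 Mbps ; 3 still needed.
Take 3 from Source 28 at 260 to finish.
Source T: unused.
Cost = 8×20 + 4×50 + 5×70 + 5×120 + 3×260 = 2090.

2090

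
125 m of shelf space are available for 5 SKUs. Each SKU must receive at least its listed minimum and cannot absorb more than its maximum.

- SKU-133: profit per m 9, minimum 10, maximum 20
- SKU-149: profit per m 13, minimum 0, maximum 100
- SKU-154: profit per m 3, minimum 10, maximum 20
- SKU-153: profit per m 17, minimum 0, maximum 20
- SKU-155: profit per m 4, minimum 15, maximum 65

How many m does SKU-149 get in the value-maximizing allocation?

70

Meeting every minimum uses 10+0+10+0+15 = 35 m, leaving 90.
Order the SKUs by profit per m: SKU-153 17 > SKU-149 13 > SKU-133 9 > SKU-155 4 > SKU-154 3.
Give SKU-153 20 more to hit its cap of 20 ; 70 left.
SKU-149 has room for 100 more but only 70 remain, so it gets 70.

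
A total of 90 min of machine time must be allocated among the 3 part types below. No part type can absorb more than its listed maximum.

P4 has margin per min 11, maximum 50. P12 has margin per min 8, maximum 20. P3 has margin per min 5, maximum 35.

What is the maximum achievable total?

810

Rank by margin per min: P4 11 > P12 8 > P3 5.
Give P4 50 to hit its cap of 50 ; 40 left.
P12: +20 to 20 (cap) ; 20 left.
Only 20 left; P3 takes them to reach 20.
Total = 11×50 + 8×20 + 5×20 = 810.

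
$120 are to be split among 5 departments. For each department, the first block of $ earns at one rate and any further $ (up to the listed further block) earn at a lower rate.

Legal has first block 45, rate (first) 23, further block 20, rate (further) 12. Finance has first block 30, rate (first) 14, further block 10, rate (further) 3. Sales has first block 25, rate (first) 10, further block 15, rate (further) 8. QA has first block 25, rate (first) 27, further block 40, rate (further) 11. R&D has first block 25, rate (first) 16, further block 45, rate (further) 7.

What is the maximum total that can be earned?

2460

Rank every tier by rate: QA/tier1 27 > Legal/tier1 23 > R&D/tier1 16 > Finance/tier1 14 > Legal/tier2 12 > QA/tier2 11 > Sales/tier1 10 > Sales/tier2 8 > R&D/tier2 7 > Finance/tier2 3.
QA/tier1 (27): +25 — 95 left.
Legal tier1 at 23: fill all 45 — 50 left.
R&D/tier1 (16): +25 — 25 left.
25 remain; put them into Finance tier1 at 14.
Total = 27×25 + 23×45 + 16×25 + 14×25 = 2460.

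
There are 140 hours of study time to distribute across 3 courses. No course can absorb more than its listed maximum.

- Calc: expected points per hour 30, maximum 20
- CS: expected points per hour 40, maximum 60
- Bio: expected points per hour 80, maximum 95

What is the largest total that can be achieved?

9400

Highest expected points per hour first: Bio 80 > CS 40 > Calc 30.
Give Bio 95 to hit its cap of 95 ; 45 left.
Only 45 left; CS takes them to reach 45.
Total = 40×45 + 80×95 = 9400.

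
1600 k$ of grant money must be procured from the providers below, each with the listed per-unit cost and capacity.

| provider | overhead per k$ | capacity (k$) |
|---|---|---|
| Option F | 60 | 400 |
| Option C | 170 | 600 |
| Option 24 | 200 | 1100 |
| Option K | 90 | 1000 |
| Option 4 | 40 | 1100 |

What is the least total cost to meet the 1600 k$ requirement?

Fill from the cheapest provider first.
Option 4 (40): use full 1100 ; 500 k$ to go.
Option F (60): use full 400 ; 100 k$ to go.
Option K (90): take the remaining 100 ; done.
Option C, Option 24: unused.
Cost = 1100×40 + 400×60 + 100×90 = 77000.

77000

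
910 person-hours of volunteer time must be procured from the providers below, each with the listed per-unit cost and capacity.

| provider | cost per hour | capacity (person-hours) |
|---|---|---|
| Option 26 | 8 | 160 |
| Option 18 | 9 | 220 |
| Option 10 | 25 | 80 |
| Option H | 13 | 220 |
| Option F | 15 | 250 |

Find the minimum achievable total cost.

11370

Fill from the cheapest provider first.
Option 26 (8): use full 160 — 750 person-hours to go.
Option 18 (9): use full 220 — 530 person-hours to go.
Take 220 from Option H at 13 — need 310 more.
Option F at 15: take all 250 person-hours — 60 still needed.
Option 10 at 25: take 60 of its 80 — requirement met.
Cost = 160×8 + 220×9 + 220×13 + 250×15 + 60×25 = 11370.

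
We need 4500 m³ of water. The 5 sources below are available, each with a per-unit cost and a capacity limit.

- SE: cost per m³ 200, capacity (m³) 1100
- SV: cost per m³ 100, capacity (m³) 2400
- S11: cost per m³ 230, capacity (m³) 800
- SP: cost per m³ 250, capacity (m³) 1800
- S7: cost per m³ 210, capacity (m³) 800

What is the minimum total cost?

674000

Fill from the cheapest source first.
Take 2400 from SV at 100 ; need 2100 more.
Take 1100 from SE at 200 ; need 1000 more.
S7 at 210: take all 800 m³ ; 200 still needed.
S11 at 230: take 200 of its 800 ; requirement met.
SP: unused.
Cost = 2400×100 + 1100×200 + 800×210 + 200×230 = 674000.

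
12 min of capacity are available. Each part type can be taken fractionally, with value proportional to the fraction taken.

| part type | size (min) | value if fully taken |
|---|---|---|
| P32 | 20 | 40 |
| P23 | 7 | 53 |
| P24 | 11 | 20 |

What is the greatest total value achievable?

Sort by value density: P23 53/7≈7.57, P32 40/20≈2, P24 20/11≈1.82.
Take all of P23 (7 min, value 53) — 5 min left.
Fill the last 5 min with part of P32: 5/20 of it earns 10.
Total value = 63.

63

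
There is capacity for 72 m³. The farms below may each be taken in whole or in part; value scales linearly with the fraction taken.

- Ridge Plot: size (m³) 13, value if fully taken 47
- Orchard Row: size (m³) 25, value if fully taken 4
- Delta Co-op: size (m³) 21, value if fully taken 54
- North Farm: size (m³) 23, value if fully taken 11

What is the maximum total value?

Sort by value density: Ridge Plot 47/13≈3.62, Delta Co-op 54/21≈2.57, North Farm 11/23≈0.478, Orchard Row 4/25≈0.16.
Ridge Plot: take in full, 13 m³ for value 47 → 59 left.
Delta Co-op: take in full, 21 m³ for value 54 → 38 left.
North Farm: take in full, 23 m³ for value 11 → 15 left.
Fill the last 15 m³ with part of Orchard Row: 15/25 of it earns 2.4.
Total value = 114.4.

114.4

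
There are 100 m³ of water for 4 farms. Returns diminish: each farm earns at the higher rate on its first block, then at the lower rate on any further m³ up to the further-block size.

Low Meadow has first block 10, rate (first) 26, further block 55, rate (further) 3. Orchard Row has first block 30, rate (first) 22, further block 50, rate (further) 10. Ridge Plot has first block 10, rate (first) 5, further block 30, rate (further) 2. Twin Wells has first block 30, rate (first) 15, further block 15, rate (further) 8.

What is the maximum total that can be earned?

1670

Rank every tier by rate: Low Meadow/first 26 > Orchard Row/first 22 > Twin Wells/first 15 > Orchard Row/second 10 > Twin Wells/second 8 > Ridge Plot/first 5 > Low Meadow/second 3 > Ridge Plot/second 2.
Fill Low Meadow first block (10 at 26) ; 90 left.
Orchard Row first at 22: fill all 30 ; 60 left.
Twin Wells first at 15: fill all 30 ; 30 left.
Orchard Row/second: +30 of 50 at 10; pool empty.
Total = 26×10 + 22×30 + 15×30 + 10×30 = 1670.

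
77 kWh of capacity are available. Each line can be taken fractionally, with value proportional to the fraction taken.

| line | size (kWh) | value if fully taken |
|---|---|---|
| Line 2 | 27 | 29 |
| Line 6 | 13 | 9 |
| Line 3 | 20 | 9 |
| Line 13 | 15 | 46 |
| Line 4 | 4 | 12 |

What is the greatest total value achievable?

104.1

Rank by value-to-size ratio: Line 13 46/15≈3.07, Line 4 12/4≈3, Line 2 29/27≈1.07, Line 6 9/13≈0.692, Line 3 9/20≈0.45.
Take all of Line 13 (15 kWh, value 46) ; 62 kWh left.
All 4 kWh of Line 4 fit (value 12) ; 58 remain.
Take all of Line 2 (27 kWh, value 29) ; 31 kWh left.
Line 6: take in full, 13 kWh for value 9 ; 18 left.
Fill the last 18 kWh with part of Line 3: 18/20 of it earns 8.1.
Total value = 104.1.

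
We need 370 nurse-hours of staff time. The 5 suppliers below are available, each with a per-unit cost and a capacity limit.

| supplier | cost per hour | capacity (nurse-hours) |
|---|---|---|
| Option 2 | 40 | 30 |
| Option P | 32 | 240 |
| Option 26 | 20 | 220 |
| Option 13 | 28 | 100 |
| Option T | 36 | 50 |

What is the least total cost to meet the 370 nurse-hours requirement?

Use suppliers in increasing cost order.
Take 220 from Option 26 at 20 ; need 150 more.
Option 13 at 28: take all 100 nurse-hours ; 50 still needed.
Option P at 32: take 50 of its 240 ; requirement met.
Option T, Option 2: unused.
Cost = 220×20 + 100×28 + 50×32 = 8800.

8800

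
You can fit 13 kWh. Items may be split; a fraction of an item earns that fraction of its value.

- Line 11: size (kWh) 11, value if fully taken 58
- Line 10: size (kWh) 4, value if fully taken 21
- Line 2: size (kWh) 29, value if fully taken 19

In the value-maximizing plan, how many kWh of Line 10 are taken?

Best value per unit of size first: Line 11 58/11≈5.27, Line 10 21/4≈5.25, Line 2 19/29≈0.655.
Take all of Line 11 (11 kWh, value 58) → 2 kWh left.
Fill the last 2 kWh with part of Line 10: 2/4 of it earns 10.5.

2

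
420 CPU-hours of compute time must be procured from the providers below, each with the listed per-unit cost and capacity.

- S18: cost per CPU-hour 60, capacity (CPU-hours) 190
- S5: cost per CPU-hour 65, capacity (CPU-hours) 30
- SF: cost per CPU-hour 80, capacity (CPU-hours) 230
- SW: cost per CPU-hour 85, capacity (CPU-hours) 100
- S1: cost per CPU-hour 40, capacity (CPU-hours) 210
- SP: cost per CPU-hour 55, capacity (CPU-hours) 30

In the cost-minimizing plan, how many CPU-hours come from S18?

180

Cheapest first:
Take 210 from S1 at 40 ; need 210 more.
Take 30 from SP at 55 ; need 180 more.
Take 180 from S18 at 60 to finish.
S5, SF, SW: unused.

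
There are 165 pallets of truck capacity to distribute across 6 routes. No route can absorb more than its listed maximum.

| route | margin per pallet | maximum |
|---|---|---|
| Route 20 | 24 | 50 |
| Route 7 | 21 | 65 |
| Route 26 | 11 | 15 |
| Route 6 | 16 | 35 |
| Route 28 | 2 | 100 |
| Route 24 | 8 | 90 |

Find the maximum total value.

3290

Rank by margin per pallet: Route 20 24 > Route 7 21 > Route 6 16 > Route 26 11 > Route 24 8 > Route 28 2.
Route 20: +50 to 50 (cap) ; 115 left.
Give Route 7 65 to hit its cap of 65 ; 50 left.
Give Route 6 35 to hit its cap of 35 ; 15 left.
Route 26: +15 to 15 (cap) ; 0 left.
Total = 24×50 + 21×65 + 11×15 + 16×35 = 3290.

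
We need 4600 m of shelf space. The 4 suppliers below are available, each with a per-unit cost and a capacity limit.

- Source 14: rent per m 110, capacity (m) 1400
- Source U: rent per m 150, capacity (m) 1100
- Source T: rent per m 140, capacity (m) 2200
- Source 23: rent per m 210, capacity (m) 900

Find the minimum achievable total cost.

Cheapest first:
Source 14 at 110: take all 1400 m ; 3200 still needed.
Take 2200 from Source T at 140 ; need 1000 more.
Take 1000 from Source U at 150 to finish.
Source 23: unused.
Cost = 1400×110 + 2200×140 + 1000×150 = 612000.

612000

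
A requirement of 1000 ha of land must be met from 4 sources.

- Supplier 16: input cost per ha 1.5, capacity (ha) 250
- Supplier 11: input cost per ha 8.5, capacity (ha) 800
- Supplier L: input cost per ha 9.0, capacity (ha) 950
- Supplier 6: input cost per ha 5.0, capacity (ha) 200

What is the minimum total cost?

Use sources in increasing cost order.
Supplier 16 (1.5): use full 250 → 750 ha to go.
Supplier 6 (5.0): use full 200 → 550 ha to go.
Supplier 11 (8.5): take the remaining 550 → done.
Supplier L: unused.
Cost = 250×1.5 + 200×5.0 + 550×8.5 = 6050.

6050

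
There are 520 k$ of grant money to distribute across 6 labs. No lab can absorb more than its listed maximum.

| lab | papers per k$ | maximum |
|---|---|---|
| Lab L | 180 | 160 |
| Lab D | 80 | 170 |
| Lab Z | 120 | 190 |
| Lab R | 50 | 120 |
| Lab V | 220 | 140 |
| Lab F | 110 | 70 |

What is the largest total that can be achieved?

85700

Rank by papers per k$: Lab V 220 > Lab L 180 > Lab Z 120 > Lab F 110 > Lab D 80 > Lab R 50.
Lab V: +140 to 140 (cap) → 380 left.
Lab L takes 160 to reach its cap of 160 → 220 left.
Give Lab Z 190 to hit its cap of 190 → 30 left.
Lab F: +30 (room for 70) → 30. Pool exhausted.
Total = 180×160 + 120×190 + 220×140 + 110×30 = 85700.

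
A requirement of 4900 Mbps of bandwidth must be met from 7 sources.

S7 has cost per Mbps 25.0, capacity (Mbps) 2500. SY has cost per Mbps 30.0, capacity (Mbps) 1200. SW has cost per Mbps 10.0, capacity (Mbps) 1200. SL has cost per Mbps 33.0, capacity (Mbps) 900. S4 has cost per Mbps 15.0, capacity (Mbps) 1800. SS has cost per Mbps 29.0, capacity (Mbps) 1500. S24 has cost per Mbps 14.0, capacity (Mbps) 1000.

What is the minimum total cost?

Use sources in increasing cost order.
SW at 10.0: take all 1200 Mbps — 3700 still needed.
S24 at 14.0: take all 1000 Mbps — 2700 still needed.
S4 at 15.0: take all 1800 Mbps — 900 still needed.
S7 at 25.0: take 900 of its 2500 — requirement met.
SS, SY, SL: unused.
Cost = 1200×10.0 + 1000×14.0 + 1800×15.0 + 900×25.0 = 75500.

75500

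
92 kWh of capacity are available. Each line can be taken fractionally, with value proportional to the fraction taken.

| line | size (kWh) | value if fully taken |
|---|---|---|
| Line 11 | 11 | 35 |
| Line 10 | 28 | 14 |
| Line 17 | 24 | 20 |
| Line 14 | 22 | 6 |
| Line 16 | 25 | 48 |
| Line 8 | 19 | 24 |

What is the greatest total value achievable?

Sort by value density: Line 11 35/11≈3.18, Line 16 48/25≈1.92, Line 8 24/19≈1.26, Line 17 20/24≈0.833, Line 10 14/28≈0.5, Line 14 6/22≈0.273.
Line 11: take in full, 11 kWh for value 35 ; 81 left.
Line 16: take in full, 25 kWh for value 48 ; 56 left.
Take all of Line 8 (19 kWh, value 24) ; 37 kWh left.
Line 17: take in full, 24 kWh for value 20 ; 13 left.
Only 13 kWh remain; take 13/28 of Line 10 for value 14×13/28 = 6.5.
Total value = 133.5.

133.5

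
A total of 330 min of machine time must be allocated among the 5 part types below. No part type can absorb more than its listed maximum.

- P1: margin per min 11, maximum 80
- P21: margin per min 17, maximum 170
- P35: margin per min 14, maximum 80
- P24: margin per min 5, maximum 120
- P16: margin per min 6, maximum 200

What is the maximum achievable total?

Rank by margin per min: P21 17 > P35 14 > P1 11 > P16 6 > P24 5.
P21: +170 to 170 (cap) → 160 left.
P35: +80 to 80 (cap) → 80 left.
P1 takes 80 to reach its cap of 80 → 0 left.
Total = 11×80 + 17×170 + 14×80 = 4890.

4890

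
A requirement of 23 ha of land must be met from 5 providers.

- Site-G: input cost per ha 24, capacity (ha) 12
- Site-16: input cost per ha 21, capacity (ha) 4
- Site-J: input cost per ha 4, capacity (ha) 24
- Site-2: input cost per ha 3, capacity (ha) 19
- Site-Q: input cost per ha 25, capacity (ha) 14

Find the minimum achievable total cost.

73

Fill from the cheapest provider first.
Site-2 at 3: take all 19 ha → 4 still needed.
Site-J at 4: take 4 of its 24 → requirement met.
Site-16, Site-G, Site-Q: unused.
Cost = 19×3 + 4×4 = 73.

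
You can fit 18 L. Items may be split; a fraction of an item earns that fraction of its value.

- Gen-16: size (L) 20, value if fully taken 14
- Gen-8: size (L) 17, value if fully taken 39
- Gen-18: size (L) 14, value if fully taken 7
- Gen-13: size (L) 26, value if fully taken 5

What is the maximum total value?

Sort by value density: Gen-8 39/17≈2.29, Gen-16 14/20≈0.7, Gen-18 7/14≈0.5, Gen-13 5/26≈0.192.
All 17 L of Gen-8 fit (value 39) ; 1 remain.
1 L left: a 1/20 share of Gen-16 gives 14×1/20 = 0.7.
Total value = 39.7.

39.7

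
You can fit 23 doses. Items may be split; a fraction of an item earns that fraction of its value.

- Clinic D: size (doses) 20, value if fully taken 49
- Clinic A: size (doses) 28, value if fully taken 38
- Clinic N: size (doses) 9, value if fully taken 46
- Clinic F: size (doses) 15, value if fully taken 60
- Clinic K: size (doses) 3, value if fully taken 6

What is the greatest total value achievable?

Rank by value-to-size ratio: Clinic N 46/9≈5.11, Clinic F 60/15≈4, Clinic D 49/20≈2.45, Clinic K 6/3≈2, Clinic A 38/28≈1.36.
All 9 doses of Clinic N fit (value 46) — 14 remain.
14 doses left: a 14/15 share of Clinic F gives 60×14/15 = 56.
Total value = 102.

102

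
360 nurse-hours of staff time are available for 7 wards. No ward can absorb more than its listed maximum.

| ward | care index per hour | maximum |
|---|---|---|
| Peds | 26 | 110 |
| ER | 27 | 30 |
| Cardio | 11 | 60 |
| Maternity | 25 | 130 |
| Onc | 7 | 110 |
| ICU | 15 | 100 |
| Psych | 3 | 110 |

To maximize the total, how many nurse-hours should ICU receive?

90

Highest care index per hour first: ER 27 > Peds 26 > Maternity 25 > ICU 15 > Cardio 11 > Onc 7 > Psych 3.
Give ER 30 to hit its cap of 30 ; 330 left.
Peds takes 110 to reach its cap of 110 ; 220 left.
Maternity takes 130 to reach its cap of 130 ; 90 left.
Only 90 left; ICU takes them to reach 90.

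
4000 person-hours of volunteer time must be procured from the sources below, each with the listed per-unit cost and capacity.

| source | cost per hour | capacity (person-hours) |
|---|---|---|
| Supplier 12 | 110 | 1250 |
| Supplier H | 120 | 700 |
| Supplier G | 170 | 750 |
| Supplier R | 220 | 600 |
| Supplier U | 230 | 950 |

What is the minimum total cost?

642000

Fill from the cheapest source first.
Supplier 12 (110): use full 1250 ; 2750 person-hours to go.
Take 700 from Supplier H at 120 ; need 2050 more.
Take 750 from Supplier G at 170 ; need 1300 more.
Supplier R (220): use full 600 ; 700 person-hours to go.
Take 700 from Supplier U at 230 to finish.
Cost = 1250×110 + 700×120 + 750×170 + 600×220 + 700×230 = 642000.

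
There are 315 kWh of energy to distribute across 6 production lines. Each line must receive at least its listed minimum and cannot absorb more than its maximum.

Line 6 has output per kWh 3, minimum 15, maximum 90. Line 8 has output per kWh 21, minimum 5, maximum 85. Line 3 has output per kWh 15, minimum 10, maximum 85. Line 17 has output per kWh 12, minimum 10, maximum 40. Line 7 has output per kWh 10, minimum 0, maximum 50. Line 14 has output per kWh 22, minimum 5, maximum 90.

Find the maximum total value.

5565

Meeting every minimum uses 15+5+10+10+0+5 = 45 kWh, leaving 270.
Highest output per kWh first: Line 14 22 > Line 8 21 > Line 3 15 > Line 17 12 > Line 7 10 > Line 6 3.
Give Line 14 85 more to hit its cap of 90 → 185 left.
Line 8: +80 to 85 (cap) → 105 left.
Line 3: +75 to 85 (cap) → 30 left.
Line 17: +30 to 40 (cap) → 0 left.
Total = 3×15 + 21×85 + 15×85 + 12×40 + 22×90 = 5565.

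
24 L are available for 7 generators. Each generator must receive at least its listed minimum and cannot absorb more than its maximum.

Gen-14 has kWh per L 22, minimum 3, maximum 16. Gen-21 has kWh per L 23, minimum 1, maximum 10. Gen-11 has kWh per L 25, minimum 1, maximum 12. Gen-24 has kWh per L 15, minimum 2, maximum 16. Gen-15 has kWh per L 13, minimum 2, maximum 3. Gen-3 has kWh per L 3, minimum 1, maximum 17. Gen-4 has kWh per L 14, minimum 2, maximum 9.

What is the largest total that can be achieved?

499

Meeting every minimum uses 3+1+1+2+2+1+2 = 12 L, leaving 12.
Order the generators by kWh per L: Gen-11 25 > Gen-21 23 > Gen-14 22 > Gen-24 15 > Gen-4 14 > Gen-15 13 > Gen-3 3.
Gen-11 takes 11 more to reach its cap of 12 ; 1 left.
Gen-21: +1 (room for 9) → 2. Pool exhausted.
Total = 22×3 + 23×2 + 25×12 + 15×2 + 13×2 + 3×1 + 14×2 = 499.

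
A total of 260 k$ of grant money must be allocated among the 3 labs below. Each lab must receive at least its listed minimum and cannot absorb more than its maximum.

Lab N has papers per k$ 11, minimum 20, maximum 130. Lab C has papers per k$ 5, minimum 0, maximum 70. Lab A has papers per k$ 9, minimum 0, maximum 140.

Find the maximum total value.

Meeting every minimum uses 20+0+0 = 20 k$, leaving 240.
Rank by papers per k$: Lab N 11 > Lab A 9 > Lab C 5.
Lab N takes 110 more to reach its cap of 130 → 130 left.
Lab A has room for 140 more but only 130 remain, so it gets 130.
Total = 11×130 + 9×130 = 2600.

2600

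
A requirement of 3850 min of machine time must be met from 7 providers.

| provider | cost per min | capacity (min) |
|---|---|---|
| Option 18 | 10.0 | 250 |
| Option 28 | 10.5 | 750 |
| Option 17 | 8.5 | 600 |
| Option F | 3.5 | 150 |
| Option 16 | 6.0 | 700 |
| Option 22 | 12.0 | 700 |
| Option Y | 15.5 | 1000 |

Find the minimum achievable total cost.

Use providers in increasing cost order.
Option F (3.5): use full 150 — 3700 min to go.
Option 16 (6.0): use full 700 — 3000 min to go.
Option 17 at 8.5: take all 600 min — 2400 still needed.
Take 250 from Option 18 at 10.0 — need 2150 more.
Take 750 from Option 28 at 10.5 — need 1400 more.
Option 22 (12.0): use full 700 — 700 min to go.
Take 700 from Option Y at 15.5 to finish.
Cost = 150×3.5 + 700×6.0 + 600×8.5 + 250×10.0 + 750×10.5 + 700×12.0 + 700×15.5 = 39450.

39450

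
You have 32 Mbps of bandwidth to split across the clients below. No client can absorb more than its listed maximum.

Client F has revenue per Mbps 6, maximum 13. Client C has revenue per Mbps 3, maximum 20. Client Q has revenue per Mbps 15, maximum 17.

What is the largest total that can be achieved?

Rank by revenue per Mbps: Client Q 15 > Client F 6 > Client C 3.
Give Client Q 17 to hit its cap of 17 → 15 left.
Client F takes 13 to reach its cap of 13 → 2 left.
Only 2 left; Client C takes them to reach 2.
Total = 6×13 + 3×2 + 15×17 = 339.

339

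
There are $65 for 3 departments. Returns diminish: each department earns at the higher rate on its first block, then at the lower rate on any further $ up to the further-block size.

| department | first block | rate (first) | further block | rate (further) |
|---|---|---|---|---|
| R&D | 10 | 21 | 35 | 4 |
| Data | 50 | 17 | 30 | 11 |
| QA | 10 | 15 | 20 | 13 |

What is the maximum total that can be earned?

Order all 6 blocks by rate: R&D/first 21 > Data/first 17 > QA/first 15 > QA/second 13 > Data/second 11 > R&D/second 4.
R&D/first (21): +10 — 55 left.
Data/first (17): +50 — 5 left.
5 remain; put them into QA first at 15.
Total = 21×10 + 17×50 + 15×5 = 1135.

1135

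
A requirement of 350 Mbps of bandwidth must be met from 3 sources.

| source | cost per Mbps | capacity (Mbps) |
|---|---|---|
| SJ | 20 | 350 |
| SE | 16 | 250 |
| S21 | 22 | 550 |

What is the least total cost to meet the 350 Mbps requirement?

6000

Fill from the cheapest source first.
SE (16): use full 250 ; 100 Mbps to go.
Take 100 from SJ at 20 to finish.
S21: unused.
Cost = 250×16 + 100×20 = 6000.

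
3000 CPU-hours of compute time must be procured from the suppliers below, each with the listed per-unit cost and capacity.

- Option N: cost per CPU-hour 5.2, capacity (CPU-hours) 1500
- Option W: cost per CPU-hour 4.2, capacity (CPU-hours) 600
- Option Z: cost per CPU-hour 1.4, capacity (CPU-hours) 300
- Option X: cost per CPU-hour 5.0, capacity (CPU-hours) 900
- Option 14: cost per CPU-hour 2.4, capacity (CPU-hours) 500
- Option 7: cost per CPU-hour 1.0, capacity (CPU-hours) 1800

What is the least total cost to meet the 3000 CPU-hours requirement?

5100

Fill from the cheapest supplier first.
Option 7 at 1.0: take all 1800 CPU-hours ; 1200 still needed.
Option Z at 1.4: take all 300 CPU-hours ; 900 still needed.
Take 500 from Option 14 at 2.4 ; need 400 more.
Option W (4.2): take the remaining 400 ; done.
Option X, Option N: unused.
Cost = 1800×1.0 + 300×1.4 + 500×2.4 + 400×4.2 = 5100.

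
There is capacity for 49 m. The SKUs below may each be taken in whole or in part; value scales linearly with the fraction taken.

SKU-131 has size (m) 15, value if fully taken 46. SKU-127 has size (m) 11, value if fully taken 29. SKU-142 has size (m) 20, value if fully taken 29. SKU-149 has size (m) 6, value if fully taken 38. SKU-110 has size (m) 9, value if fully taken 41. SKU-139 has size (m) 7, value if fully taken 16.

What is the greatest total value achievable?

171.45

Best value per unit of size first: SKU-149 38/6≈6.33, SKU-110 41/9≈4.56, SKU-131 46/15≈3.07, SKU-127 29/11≈2.64, SKU-139 16/7≈2.29, SKU-142 29/20≈1.45.
All 6 m of SKU-149 fit (value 38) → 43 remain.
SKU-110: take in full, 9 m for value 41 → 34 left.
SKU-131: take in full, 15 m for value 46 → 19 left.
Take all of SKU-127 (11 m, value 29) → 8 m left.
Take all of SKU-139 (7 m, value 16) → 1 m left.
Fill the last 1 m with part of SKU-142: 1/20 of it earns 1.45.
Total value = 171.45.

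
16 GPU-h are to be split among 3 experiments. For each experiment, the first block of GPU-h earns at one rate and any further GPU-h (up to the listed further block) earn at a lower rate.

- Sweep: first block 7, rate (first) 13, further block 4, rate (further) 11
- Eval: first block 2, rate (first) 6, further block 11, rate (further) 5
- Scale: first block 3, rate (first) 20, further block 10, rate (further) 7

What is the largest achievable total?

Rank every tier by rate: Scale/T1 20 > Sweep/T1 13 > Sweep/T2 11 > Scale/T2 7 > Eval/T1 6 > Eval/T2 5.
Scale T1 at 20: fill all 3 → 13 left.
Fill Sweep T1 block (7 at 13) → 6 left.
Fill Sweep T2 block (4 at 11) → 2 left.
Scale/T2: +2 of 10 at 7; pool empty.
Total = 20×3 + 13×7 + 11×4 + 7×2 = 209.

209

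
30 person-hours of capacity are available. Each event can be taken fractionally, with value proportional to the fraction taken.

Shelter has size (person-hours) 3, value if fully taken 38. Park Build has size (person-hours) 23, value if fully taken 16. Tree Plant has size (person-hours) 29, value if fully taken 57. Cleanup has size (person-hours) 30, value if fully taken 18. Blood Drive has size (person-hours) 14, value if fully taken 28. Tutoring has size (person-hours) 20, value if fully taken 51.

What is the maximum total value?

103

Sort by value density: Shelter 38/3≈12.7, Tutoring 51/20≈2.55, Blood Drive 28/14≈2, Tree Plant 57/29≈1.97, Park Build 16/23≈0.696, Cleanup 18/30≈0.6.
All 3 person-hours of Shelter fit (value 38) ; 27 remain.
All 20 person-hours of Tutoring fit (value 51) ; 7 remain.
Fill the last 7 person-hours with part of Blood Drive: 7/14 of it earns 14.
Total value = 103.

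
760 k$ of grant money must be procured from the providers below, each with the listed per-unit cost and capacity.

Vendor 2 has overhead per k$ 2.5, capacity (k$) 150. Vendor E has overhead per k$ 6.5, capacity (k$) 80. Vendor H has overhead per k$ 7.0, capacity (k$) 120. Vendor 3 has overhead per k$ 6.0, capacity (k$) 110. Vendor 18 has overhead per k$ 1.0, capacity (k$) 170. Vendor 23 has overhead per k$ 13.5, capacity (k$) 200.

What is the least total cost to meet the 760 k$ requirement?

4320

Fill from the cheapest provider first.
Take 170 from Vendor 18 at 1.0 — need 590 more.
Vendor 2 (2.5): use full 150 — 440 k$ to go.
Take 110 from Vendor 3 at 6.0 — need 330 more.
Vendor E at 6.5: take all 80 k$ — 250 still needed.
Vendor H at 7.0: take all 120 k$ — 130 still needed.
Take 130 from Vendor 23 at 13.5 to finish.
Cost = 170×1.0 + 150×2.5 + 110×6.0 + 80×6.5 + 120×7.0 + 130×13.5 = 4320.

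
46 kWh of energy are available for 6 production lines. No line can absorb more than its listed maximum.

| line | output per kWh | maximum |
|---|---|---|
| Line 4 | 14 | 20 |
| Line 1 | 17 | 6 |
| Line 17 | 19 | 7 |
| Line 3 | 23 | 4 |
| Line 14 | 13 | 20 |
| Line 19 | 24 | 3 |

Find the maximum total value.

757

Order the production lines by output per kWh: Line 19 24 > Line 3 23 > Line 17 19 > Line 1 17 > Line 4 14 > Line 14 13.
Line 19 takes 3 to reach its cap of 3 → 43 left.
Line 3 takes 4 to reach its cap of 4 → 39 left.
Line 17 takes 7 to reach its cap of 7 → 32 left.
Give Line 1 6 to hit its cap of 6 → 26 left.
Give Line 4 20 to hit its cap of 20 → 6 left.
Line 14: +6 (room for 20) → 6. Pool exhausted.
Total = 14×20 + 17×6 + 19×7 + 23×4 + 13×6 + 24×3 = 757.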